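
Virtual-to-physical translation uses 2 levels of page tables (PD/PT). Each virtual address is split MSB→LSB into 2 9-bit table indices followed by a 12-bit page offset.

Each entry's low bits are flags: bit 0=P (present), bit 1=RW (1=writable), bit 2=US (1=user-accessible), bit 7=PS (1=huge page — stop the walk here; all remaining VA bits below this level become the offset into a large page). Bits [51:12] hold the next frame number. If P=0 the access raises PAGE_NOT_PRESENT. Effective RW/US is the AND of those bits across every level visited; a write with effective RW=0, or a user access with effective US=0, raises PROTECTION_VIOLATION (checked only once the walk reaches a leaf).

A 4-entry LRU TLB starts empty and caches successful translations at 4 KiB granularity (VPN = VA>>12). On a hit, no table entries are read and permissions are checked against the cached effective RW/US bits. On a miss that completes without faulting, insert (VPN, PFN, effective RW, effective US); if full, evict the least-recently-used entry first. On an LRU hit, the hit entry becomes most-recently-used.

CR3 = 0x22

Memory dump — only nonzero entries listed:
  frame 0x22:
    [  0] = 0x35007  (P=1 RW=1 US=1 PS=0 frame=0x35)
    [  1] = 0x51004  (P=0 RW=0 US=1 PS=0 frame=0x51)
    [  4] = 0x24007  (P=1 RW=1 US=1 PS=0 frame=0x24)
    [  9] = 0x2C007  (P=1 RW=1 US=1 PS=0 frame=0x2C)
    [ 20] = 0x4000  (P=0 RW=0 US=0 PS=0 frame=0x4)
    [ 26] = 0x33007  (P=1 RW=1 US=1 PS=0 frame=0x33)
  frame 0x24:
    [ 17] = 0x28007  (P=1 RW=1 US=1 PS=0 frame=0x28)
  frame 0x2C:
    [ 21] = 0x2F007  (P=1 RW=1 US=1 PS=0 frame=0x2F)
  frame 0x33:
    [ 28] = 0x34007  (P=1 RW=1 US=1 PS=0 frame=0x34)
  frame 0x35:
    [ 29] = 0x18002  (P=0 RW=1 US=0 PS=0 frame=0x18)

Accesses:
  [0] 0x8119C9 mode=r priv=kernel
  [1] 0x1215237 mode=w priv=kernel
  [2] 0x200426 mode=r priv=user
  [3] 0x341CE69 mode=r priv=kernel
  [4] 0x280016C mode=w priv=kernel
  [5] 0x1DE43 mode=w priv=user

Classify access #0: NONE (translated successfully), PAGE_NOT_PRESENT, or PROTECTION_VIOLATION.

Per-access translation:
#0 VA=0x8119C9 (r,kernel):
  [0] read 0x22 idx=4: raw=0x24007 flags P=1 W=1 U=1 S=0
  [1] read 0x24 idx=17: raw=0x28007 flags P=1 W=1 U=1 S=0
  → PA=0x289C9  (2 entries read)
#1 VA=0x1215237 (w,kernel):
  [0] read 0x22 idx=9: raw=0x2C007 flags P=1 W=1 U=1 S=0
  [1] read 0x2C idx=21: raw=0x2F007 flags P=1 W=1 U=1 S=0
  → PA=0x2F237  (2 entries read)
#2 VA=0x200426 (r,user):
  [0] read 0x22 idx=1: raw=0x51004 flags P=0 W=0 U=1 S=0
  → PAGE_NOT_PRESENT  (1 entries read)
#3 VA=0x341CE69 (r,kernel):
  [0] read 0x22 idx=26: raw=0x33007 flags P=1 W=1 U=1 S=0
  [1] read 0x33 idx=28: raw=0x34007 flags P=1 W=1 U=1 S=0
  → PA=0x34E69  (2 entries read)
#4 VA=0x280016C (w,kernel):
  [0] read 0x22 idx=20: raw=0x4000 flags P=0 W=0 U=0 S=0
  → PAGE_NOT_PRESENT  (1 entries read)
#5 VA=0x1DE43 (w,user):
  [0] read 0x22 idx=0: raw=0x35007 flags P=1 W=1 U=1 S=0
  [1] read 0x35 idx=29: raw=0x18002 flags P=0 W=1 U=0 S=0
  → PAGE_NOT_PRESENT  (2 entries read)

Access #0 fault: NONE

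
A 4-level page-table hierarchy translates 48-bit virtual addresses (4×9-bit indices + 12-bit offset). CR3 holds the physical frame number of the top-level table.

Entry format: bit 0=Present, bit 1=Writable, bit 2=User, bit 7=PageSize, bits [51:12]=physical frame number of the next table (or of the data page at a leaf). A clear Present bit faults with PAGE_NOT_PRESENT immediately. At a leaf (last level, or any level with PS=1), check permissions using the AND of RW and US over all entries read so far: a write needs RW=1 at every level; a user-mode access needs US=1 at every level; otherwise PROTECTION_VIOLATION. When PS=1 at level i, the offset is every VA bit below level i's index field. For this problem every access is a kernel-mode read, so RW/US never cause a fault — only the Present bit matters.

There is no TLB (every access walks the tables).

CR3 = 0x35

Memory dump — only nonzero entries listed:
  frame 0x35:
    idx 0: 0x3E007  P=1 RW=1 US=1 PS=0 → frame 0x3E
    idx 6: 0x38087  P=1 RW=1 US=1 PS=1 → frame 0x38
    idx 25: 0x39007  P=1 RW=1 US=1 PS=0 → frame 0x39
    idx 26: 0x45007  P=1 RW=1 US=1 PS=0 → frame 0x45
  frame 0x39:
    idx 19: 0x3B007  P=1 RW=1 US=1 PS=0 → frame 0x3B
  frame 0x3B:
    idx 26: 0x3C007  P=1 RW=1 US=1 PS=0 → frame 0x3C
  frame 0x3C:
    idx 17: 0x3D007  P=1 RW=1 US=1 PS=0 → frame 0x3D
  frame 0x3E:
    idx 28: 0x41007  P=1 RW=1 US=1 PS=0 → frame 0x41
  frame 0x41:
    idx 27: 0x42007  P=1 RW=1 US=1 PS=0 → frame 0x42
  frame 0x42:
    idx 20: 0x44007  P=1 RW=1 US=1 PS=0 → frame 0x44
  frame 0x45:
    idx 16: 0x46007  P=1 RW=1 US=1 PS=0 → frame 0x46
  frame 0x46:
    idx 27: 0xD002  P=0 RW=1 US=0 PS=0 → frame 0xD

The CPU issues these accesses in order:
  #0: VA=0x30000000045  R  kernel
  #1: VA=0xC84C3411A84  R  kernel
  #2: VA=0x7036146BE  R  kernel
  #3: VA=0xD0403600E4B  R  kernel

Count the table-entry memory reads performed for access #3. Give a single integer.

Per-access translation:
#0 VA=0x30000000045 (r,kernel):
  L0 @0x35[6] → 0x38087  P=1,RW=1,US=1,PS=1
  ⇒ phys 0x38045 (huge @L0)  [1 reads]
#1 VA=0xC84C3411A84 (r,kernel):
  L0 @0x35[25] → 0x39007  P=1,RW=1,US=1,PS=0
  L1 @0x39[19] → 0x3B007  P=1,RW=1,US=1,PS=0
  L2 @0x3B[26] → 0x3C007  P=1,RW=1,US=1,PS=0
  L3 @0x3C[17] → 0x3D007  P=1,RW=1,US=1,PS=0
  ⇒ phys 0x3DA84  [4 reads]
#2 VA=0x7036146BE (r,kernel):
  L0 @0x35[0] → 0x3E007  P=1,RW=1,US=1,PS=0
  L1 @0x3E[28] → 0x41007  P=1,RW=1,US=1,PS=0
  L2 @0x41[27] → 0x42007  P=1,RW=1,US=1,PS=0
  L3 @0x42[20] → 0x44007  P=1,RW=1,US=1,PS=0
  ⇒ phys 0x446BE  [4 reads]
#3 VA=0xD0403600E4B (r,kernel):
  L0 @0x35[26] → 0x45007  P=1,RW=1,US=1,PS=0
  L1 @0x45[16] → 0x46007  P=1,RW=1,US=1,PS=0
  L2 @0x46[27] → 0xD002  P=0,RW=1,US=0,PS=0
  ⇒ fault: PAGE_NOT_PRESENT  — 3 lookups

Entries read for #3: 3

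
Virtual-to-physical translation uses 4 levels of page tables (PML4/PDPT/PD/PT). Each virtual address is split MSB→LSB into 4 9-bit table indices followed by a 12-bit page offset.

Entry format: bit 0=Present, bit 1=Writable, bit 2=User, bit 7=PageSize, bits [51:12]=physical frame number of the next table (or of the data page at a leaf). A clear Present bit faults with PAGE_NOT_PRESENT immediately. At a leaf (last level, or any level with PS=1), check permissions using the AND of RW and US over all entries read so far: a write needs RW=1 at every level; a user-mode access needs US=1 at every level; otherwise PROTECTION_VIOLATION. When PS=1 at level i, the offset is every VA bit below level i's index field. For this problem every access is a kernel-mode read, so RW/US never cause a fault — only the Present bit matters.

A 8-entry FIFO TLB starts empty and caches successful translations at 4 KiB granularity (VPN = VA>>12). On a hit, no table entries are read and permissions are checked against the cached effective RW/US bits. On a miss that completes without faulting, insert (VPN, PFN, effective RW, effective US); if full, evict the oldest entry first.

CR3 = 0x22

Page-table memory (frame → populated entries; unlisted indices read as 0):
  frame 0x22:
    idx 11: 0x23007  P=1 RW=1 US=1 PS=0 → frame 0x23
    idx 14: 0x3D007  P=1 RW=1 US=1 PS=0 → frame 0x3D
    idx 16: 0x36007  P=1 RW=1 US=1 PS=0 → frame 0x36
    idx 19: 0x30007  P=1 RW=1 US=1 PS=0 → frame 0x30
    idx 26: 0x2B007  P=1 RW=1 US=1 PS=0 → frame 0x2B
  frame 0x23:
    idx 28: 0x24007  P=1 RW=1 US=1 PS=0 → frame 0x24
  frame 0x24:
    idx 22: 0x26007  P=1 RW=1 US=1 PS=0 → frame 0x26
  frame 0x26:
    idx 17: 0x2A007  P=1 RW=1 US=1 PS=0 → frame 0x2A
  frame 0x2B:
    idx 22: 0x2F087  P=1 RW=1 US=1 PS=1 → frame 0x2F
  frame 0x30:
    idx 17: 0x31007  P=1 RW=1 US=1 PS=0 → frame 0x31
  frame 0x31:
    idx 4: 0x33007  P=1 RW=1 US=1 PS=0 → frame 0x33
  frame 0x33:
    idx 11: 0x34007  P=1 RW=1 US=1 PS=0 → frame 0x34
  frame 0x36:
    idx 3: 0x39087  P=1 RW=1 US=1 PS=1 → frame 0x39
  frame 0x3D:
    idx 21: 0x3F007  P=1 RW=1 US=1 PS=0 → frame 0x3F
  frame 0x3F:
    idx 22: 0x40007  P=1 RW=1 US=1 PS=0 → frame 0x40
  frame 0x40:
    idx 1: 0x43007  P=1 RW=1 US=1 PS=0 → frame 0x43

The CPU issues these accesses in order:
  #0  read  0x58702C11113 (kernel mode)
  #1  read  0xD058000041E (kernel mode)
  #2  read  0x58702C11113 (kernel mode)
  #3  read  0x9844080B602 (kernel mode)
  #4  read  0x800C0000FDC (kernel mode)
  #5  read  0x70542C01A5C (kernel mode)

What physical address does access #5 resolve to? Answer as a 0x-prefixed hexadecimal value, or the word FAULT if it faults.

Per-access translation:
#0 VA=0x58702C11113 (r,kernel):
  L0 @0x22[11] → 0x23007  P=1,RW=1,US=1,PS=0
  L1 @0x23[28] → 0x24007  P=1,RW=1,US=1,PS=0
  L2 @0x24[22] → 0x26007  P=1,RW=1,US=1,PS=0
  L3 @0x26[17] → 0x2A007  P=1,RW=1,US=1,PS=0
  ✓ 0x2A113  — 4 lookups
#1 VA=0xD058000041E (r,kernel):
  L0 @0x22[26] → 0x2B007  P=1,RW=1,US=1,PS=0
  L1 @0x2B[22] → 0x2F087  P=1,RW=1,US=1,PS=1
  ✓ 0x2F41E (huge @L1)  — 2 lookups
#2 VA=0x58702C11113 (r,kernel):
  TLB hit vpn=0x58702C11 → PA=0x2A113
#3 VA=0x9844080B602 (r,kernel):
  L0 @0x22[19] → 0x30007  P=1,RW=1,US=1,PS=0
  L1 @0x30[17] → 0x31007  P=1,RW=1,US=1,PS=0
  L2 @0x31[4] → 0x33007  P=1,RW=1,US=1,PS=0
  L3 @0x33[11] → 0x34007  P=1,RW=1,US=1,PS=0
  ✓ 0x34602  — 4 lookups
#4 VA=0x800C0000FDC (r,kernel):
  L0 @0x22[16] → 0x36007  P=1,RW=1,US=1,PS=0
  L1 @0x36[3] → 0x39087  P=1,RW=1,US=1,PS=1
  ✓ 0x39FDC (huge @L1)  — 2 lookups
#5 VA=0x70542C01A5C (r,kernel):
  L0 @0x22[14] → 0x3D007  P=1,RW=1,US=1,PS=0
  L1 @0x3D[21] → 0x3F007  P=1,RW=1,US=1,PS=0
  L2 @0x3F[22] → 0x40007  P=1,RW=1,US=1,PS=0
  L3 @0x40[1] → 0x43007  P=1,RW=1,US=1,PS=0
  ✓ 0x43A5C  — 4 lookups

Access #5 PA: 0x43A5C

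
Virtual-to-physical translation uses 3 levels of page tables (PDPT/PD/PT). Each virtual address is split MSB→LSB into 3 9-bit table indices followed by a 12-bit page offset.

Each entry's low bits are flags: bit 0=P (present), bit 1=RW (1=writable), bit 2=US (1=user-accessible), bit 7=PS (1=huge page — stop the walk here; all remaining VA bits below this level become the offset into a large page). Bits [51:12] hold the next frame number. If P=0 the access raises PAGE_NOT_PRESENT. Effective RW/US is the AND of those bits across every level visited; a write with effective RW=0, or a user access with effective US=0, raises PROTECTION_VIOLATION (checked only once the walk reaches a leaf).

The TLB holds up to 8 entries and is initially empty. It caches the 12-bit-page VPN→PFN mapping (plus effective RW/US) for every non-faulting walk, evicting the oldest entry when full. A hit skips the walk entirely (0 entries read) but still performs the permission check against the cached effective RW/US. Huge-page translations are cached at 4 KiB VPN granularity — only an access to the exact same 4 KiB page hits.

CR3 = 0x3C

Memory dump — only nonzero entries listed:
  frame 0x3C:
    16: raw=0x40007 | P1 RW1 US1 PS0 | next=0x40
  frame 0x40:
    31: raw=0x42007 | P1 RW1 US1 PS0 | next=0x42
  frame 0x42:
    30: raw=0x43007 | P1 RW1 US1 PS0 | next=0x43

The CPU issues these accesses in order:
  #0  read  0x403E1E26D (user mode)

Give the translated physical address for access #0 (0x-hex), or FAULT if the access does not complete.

Trace:
#0 VA=0x403E1E26D (r,user):
  L0 @0x3C[16] → 0x40007  P=1,RW=1,US=1,PS=0
  L1 @0x40[31] → 0x42007  P=1,RW=1,US=1,PS=0
  L2 @0x42[30] → 0x43007  P=1,RW=1,US=1,PS=0
  ⇒ phys 0x4326D  [3 reads]

Access #0 PA: 0x4326D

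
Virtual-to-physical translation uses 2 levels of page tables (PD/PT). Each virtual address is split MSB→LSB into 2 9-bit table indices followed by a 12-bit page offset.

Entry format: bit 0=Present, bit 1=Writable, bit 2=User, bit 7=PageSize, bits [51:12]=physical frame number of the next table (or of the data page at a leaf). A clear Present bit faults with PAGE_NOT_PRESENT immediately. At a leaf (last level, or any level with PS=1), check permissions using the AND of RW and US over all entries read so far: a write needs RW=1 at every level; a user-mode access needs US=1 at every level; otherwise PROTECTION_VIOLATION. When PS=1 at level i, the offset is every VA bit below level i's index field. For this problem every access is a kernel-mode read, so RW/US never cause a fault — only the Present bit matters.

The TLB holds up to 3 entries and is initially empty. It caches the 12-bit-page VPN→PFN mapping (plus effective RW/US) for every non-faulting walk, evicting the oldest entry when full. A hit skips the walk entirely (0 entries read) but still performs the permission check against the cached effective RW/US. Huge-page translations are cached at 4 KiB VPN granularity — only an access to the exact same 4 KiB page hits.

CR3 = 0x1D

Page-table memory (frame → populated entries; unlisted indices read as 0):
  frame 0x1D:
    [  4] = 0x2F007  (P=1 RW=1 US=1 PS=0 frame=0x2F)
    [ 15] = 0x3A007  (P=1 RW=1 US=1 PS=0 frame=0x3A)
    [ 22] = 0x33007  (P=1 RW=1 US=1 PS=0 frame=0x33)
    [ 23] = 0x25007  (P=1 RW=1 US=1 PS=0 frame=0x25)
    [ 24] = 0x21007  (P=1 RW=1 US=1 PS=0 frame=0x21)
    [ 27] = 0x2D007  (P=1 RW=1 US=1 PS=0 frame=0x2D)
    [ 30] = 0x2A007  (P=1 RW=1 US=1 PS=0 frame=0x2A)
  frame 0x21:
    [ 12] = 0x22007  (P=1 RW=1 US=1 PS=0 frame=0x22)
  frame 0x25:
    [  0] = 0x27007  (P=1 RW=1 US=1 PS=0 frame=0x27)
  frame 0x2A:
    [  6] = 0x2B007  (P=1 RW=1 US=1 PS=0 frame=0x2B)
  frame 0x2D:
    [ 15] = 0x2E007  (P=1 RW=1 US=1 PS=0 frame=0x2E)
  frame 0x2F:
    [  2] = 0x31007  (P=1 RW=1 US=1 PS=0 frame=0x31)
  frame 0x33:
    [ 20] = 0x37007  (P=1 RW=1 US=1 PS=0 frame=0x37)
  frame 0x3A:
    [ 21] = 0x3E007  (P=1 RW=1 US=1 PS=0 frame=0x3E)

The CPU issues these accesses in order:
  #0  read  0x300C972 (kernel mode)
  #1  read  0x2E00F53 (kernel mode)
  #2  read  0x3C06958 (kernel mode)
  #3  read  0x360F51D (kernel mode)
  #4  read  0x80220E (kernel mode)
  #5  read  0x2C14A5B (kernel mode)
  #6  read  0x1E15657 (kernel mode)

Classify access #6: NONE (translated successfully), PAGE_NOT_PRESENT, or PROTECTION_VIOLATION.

Walk each access:
#0 VA=0x300C972 (r,kernel):
  [0] read 0x1D idx=24: raw=0x21007 flags P=1 W=1 U=1 S=0
  [1] read 0x21 idx=12: raw=0x22007 flags P=1 W=1 U=1 S=0
  → PA=0x22972  (2 entries read)
#1 VA=0x2E00F53 (r,kernel):
  [0] read 0x1D idx=23: raw=0x25007 flags P=1 W=1 U=1 S=0
  [1] read 0x25 idx=0: raw=0x27007 flags P=1 W=1 U=1 S=0
  → PA=0x27F53  (2 entries read)
#2 VA=0x3C06958 (r,kernel):
  [0] read 0x1D idx=30: raw=0x2A007 flags P=1 W=1 U=1 S=0
  [1] read 0x2A idx=6: raw=0x2B007 flags P=1 W=1 U=1 S=0
  → PA=0x2B958  (2 entries read)
#3 VA=0x360F51D (r,kernel):
  [0] read 0x1D idx=27: raw=0x2D007 flags P=1 W=1 U=1 S=0
  [1] read 0x2D idx=15: raw=0x2E007 flags P=1 W=1 U=1 S=0
  → PA=0x2E51D  (2 entries read)
#4 VA=0x80220E (r,kernel):
  [0] read 0x1D idx=4: raw=0x2F007 flags P=1 W=1 U=1 S=0
  [1] read 0x2F idx=2: raw=0x31007 flags P=1 W=1 U=1 S=0
  → PA=0x3120E  (2 entries read)
#5 VA=0x2C14A5B (r,kernel):
  [0] read 0x1D idx=22: raw=0x33007 flags P=1 W=1 U=1 S=0
  [1] read 0x33 idx=20: raw=0x37007 flags P=1 W=1 U=1 S=0
  → PA=0x37A5B  (2 entries read)
#6 VA=0x1E15657 (r,kernel):
  [0] read 0x1D idx=15: raw=0x3A007 flags P=1 W=1 U=1 S=0
  [1] read 0x3A idx=21: raw=0x3E007 flags P=1 W=1 U=1 S=0
  → PA=0x3E657  (2 entries read)

Access #6 fault: NONE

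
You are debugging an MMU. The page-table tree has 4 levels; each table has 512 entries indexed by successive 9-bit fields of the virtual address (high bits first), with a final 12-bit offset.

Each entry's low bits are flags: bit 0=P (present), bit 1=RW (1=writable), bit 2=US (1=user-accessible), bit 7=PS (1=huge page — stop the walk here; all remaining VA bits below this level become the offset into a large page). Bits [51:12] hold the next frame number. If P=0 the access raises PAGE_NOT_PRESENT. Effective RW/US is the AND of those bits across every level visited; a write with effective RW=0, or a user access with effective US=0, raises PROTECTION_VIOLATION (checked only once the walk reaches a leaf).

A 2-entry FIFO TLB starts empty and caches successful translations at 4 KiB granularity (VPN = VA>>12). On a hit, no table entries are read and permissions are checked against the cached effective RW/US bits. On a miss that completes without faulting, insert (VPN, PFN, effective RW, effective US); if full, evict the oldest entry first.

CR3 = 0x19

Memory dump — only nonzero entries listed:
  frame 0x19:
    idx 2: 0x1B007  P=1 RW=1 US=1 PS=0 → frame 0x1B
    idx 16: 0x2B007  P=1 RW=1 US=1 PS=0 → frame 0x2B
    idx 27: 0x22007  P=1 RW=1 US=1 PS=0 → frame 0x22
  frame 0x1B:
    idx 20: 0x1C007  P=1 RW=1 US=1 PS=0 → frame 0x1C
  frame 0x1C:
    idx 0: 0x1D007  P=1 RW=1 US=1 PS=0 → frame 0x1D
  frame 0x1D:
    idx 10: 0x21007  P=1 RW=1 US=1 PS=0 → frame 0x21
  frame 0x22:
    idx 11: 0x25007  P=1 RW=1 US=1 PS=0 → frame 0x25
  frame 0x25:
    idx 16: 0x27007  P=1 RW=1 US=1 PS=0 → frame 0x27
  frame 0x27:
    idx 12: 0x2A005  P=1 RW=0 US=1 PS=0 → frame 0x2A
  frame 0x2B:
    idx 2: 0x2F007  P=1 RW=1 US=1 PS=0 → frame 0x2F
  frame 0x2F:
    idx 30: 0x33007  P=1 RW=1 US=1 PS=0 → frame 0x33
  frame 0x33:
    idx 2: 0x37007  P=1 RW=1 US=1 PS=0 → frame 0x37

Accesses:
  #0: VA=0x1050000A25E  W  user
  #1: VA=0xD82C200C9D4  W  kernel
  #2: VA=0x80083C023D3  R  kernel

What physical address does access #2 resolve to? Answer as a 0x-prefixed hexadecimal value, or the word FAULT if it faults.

Per-access translation:
#0 VA=0x1050000A25E (w,user):
  L0 @0x19[2] → 0x1B007  P=1,RW=1,US=1,PS=0
  L1 @0x1B[20] → 0x1C007  P=1,RW=1,US=1,PS=0
  L2 @0x1C[0] → 0x1D007  P=1,RW=1,US=1,PS=0
  L3 @0x1D[10] → 0x21007  P=1,RW=1,US=1,PS=0
  ✓ 0x2125E  — 4 lookups
#1 VA=0xD82C200C9D4 (w,kernel):
  L0 @0x19[27] → 0x22007  P=1,RW=1,US=1,PS=0
  L1 @0x22[11] → 0x25007  P=1,RW=1,US=1,PS=0
  L2 @0x25[16] → 0x27007  P=1,RW=1,US=1,PS=0
  L3 @0x27[12] → 0x2A005  P=1,RW=0,US=1,PS=0
  ⇒ fault: PROTECTION_VIOLATION  — 4 lookups
#2 VA=0x80083C023D3 (r,kernel):
  L0 @0x19[16] → 0x2B007  P=1,RW=1,US=1,PS=0
  L1 @0x2B[2] → 0x2F007  P=1,RW=1,US=1,PS=0
  L2 @0x2F[30] → 0x33007  P=1,RW=1,US=1,PS=0
  L3 @0x33[2] → 0x37007  P=1,RW=1,US=1,PS=0
  ✓ 0x373D3  — 4 lookups

Access #2 PA: 0x373D3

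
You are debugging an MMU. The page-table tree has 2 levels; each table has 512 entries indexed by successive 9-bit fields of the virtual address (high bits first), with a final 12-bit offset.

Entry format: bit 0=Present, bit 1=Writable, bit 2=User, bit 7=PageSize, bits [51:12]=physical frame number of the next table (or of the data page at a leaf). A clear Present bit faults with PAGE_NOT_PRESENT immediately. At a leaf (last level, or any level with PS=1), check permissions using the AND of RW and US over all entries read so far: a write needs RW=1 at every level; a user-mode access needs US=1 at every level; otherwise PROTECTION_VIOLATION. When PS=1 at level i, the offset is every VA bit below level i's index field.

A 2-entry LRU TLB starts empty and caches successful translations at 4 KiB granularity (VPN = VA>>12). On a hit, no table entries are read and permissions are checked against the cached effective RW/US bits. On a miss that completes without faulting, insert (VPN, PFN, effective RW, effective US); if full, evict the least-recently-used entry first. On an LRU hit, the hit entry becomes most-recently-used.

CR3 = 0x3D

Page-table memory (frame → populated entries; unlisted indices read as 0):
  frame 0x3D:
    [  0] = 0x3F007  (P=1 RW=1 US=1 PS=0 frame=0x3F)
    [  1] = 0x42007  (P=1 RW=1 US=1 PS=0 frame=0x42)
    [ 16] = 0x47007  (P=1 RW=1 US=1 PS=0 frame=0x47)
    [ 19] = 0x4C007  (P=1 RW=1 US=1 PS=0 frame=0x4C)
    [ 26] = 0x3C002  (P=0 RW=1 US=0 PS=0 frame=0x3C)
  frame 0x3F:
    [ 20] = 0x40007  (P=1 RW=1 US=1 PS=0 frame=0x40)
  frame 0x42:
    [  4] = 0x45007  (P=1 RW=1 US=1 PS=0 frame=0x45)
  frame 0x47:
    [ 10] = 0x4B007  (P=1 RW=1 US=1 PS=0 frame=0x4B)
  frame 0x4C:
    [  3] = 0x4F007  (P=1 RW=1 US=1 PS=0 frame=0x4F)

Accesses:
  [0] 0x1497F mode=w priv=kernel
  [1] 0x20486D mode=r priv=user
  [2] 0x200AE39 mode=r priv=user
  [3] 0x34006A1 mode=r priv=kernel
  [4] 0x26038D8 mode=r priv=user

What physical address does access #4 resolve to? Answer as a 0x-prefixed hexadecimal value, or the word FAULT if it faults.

Trace:
#0 VA=0x1497F (w,kernel):
  L0: frame=0x3D idx=0 entry=0x3F007 [P=1 RW=1 US=1 PS=0]
  L1: frame=0x3F idx=20 entry=0x40007 [P=1 RW=1 US=1 PS=0]
  ⇒ phys 0x4097F  [2 reads]
#1 VA=0x20486D (r,user):
  L0: frame=0x3D idx=1 entry=0x42007 [P=1 RW=1 US=1 PS=0]
  L1: frame=0x42 idx=4 entry=0x45007 [P=1 RW=1 US=1 PS=0]
  ⇒ phys 0x4586D  [2 reads]
#2 VA=0x200AE39 (r,user):
  L0: frame=0x3D idx=16 entry=0x47007 [P=1 RW=1 US=1 PS=0]
  L1: frame=0x47 idx=10 entry=0x4B007 [P=1 RW=1 US=1 PS=0]
  ⇒ phys 0x4BE39  [2 reads]
#3 VA=0x34006A1 (r,kernel):
  L0: frame=0x3D idx=26 entry=0x3C002 [P=0 RW=1 US=0 PS=0]
  ✗ PAGE_NOT_PRESENT  [1 reads]
#4 VA=0x26038D8 (r,user):
  L0: frame=0x3D idx=19 entry=0x4C007 [P=1 RW=1 US=1 PS=0]
  L1: frame=0x4C idx=3 entry=0x4F007 [P=1 RW=1 US=1 PS=0]
  ⇒ phys 0x4F8D8  [2 reads]

Access #4 PA: 0x4F8D8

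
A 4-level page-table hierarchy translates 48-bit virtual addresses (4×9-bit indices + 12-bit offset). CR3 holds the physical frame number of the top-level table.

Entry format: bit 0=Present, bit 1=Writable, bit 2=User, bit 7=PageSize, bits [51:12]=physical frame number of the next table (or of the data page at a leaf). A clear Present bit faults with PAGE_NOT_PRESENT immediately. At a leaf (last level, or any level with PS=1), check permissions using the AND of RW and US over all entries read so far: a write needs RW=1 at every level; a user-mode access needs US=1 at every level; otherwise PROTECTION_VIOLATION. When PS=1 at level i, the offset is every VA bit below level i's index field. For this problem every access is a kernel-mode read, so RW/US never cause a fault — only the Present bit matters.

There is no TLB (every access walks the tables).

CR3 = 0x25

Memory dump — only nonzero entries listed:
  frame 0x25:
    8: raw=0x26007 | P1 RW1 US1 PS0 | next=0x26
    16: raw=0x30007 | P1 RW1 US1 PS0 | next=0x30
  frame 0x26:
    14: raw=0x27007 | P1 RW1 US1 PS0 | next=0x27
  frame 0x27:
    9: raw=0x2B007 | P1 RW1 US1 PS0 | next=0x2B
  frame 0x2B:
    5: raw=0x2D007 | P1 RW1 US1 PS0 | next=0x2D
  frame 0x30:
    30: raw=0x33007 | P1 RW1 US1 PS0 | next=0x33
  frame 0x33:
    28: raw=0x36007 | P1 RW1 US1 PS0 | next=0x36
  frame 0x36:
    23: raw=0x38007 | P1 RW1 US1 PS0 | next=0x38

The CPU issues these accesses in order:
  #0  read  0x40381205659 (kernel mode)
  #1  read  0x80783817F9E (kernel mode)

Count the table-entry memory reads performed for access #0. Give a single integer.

Trace:
#0 VA=0x40381205659 (r,kernel):
  [0] read 0x25 idx=8: raw=0x26007 flags P=1 W=1 U=1 S=0
  [1] read 0x26 idx=14: raw=0x27007 flags P=1 W=1 U=1 S=0
  [2] read 0x27 idx=9: raw=0x2B007 flags P=1 W=1 U=1 S=0
  [3] read 0x2B idx=5: raw=0x2D007 flags P=1 W=1 U=1 S=0
  → PA=0x2D659  (4 entries read)
#1 VA=0x80783817F9E (r,kernel):
  [0] read 0x25 idx=16: raw=0x30007 flags P=1 W=1 U=1 S=0
  [1] read 0x30 idx=30: raw=0x33007 flags P=1 W=1 U=1 S=0
  [2] read 0x33 idx=28: raw=0x36007 flags P=1 W=1 U=1 S=0
  [3] read 0x36 idx=23: raw=0x38007 flags P=1 W=1 U=1 S=0
  → PA=0x38F9E  (4 entries read)

Entries read for #0: 4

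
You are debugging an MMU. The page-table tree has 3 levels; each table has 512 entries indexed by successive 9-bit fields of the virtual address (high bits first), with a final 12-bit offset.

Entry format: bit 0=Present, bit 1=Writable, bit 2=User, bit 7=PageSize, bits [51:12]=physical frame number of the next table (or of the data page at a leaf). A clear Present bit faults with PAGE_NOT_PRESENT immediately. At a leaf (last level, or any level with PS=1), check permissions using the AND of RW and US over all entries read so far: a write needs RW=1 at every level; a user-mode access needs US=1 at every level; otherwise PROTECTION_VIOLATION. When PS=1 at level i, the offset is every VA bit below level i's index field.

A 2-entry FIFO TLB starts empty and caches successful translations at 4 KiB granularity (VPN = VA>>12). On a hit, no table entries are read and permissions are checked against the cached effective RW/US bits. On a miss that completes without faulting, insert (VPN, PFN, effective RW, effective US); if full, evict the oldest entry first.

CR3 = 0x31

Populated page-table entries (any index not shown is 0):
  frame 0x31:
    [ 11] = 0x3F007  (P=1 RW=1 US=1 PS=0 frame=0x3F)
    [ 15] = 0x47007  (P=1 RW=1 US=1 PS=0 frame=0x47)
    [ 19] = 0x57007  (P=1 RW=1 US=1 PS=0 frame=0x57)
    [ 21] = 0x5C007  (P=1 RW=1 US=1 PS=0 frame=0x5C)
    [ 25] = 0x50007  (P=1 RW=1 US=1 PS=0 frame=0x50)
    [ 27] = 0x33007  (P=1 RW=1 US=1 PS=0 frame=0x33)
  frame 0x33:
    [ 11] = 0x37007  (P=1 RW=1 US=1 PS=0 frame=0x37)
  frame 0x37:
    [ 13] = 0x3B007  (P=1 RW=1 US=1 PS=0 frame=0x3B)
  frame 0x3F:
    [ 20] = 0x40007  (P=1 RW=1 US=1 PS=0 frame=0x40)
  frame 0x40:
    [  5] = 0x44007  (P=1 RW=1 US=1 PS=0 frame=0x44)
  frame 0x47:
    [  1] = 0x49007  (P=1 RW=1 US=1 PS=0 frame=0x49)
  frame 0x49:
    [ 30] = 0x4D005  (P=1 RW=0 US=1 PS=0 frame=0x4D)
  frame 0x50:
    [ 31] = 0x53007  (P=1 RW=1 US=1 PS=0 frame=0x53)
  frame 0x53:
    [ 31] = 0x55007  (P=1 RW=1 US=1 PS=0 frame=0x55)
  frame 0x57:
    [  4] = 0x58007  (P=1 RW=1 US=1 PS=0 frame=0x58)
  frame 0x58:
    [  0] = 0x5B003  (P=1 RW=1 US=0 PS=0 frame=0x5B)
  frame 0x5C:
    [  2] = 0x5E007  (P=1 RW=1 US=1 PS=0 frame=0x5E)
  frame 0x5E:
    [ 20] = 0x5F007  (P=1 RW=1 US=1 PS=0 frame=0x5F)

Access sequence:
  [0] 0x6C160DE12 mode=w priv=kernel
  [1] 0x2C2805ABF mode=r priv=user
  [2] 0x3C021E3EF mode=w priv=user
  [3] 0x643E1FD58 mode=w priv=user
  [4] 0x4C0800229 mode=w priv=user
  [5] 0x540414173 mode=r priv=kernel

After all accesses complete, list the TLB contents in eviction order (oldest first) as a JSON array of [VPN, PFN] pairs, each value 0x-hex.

Per-access translation:
#0 VA=0x6C160DE12 (w,kernel):
  L0: frame=0x31 idx=27 entry=0x33007 [P=1 RW=1 US=1 PS=0]
  L1: frame=0x33 idx=11 entry=0x37007 [P=1 RW=1 US=1 PS=0]
  L2: frame=0x37 idx=13 entry=0x3B007 [P=1 RW=1 US=1 PS=0]
  ⇒ phys 0x3BE12  [3 reads]
#1 VA=0x2C2805ABF (r,user):
  L0: frame=0x31 idx=11 entry=0x3F007 [P=1 RW=1 US=1 PS=0]
  L1: frame=0x3F idx=20 entry=0x40007 [P=1 RW=1 US=1 PS=0]
  L2: frame=0x40 idx=5 entry=0x44007 [P=1 RW=1 US=1 PS=0]
  ⇒ phys 0x44ABF  [3 reads]
#2 VA=0x3C021E3EF (w,user):
  L0: frame=0x31 idx=15 entry=0x47007 [P=1 RW=1 US=1 PS=0]
  L1: frame=0x47 idx=1 entry=0x49007 [P=1 RW=1 US=1 PS=0]
  L2: frame=0x49 idx=30 entry=0x4D005 [P=1 RW=0 US=1 PS=0]
  ⇒ fault: PROTECTION_VIOLATION  — 3 lookups
#3 VA=0x643E1FD58 (w,user):
  L0: frame=0x31 idx=25 entry=0x50007 [P=1 RW=1 US=1 PS=0]
  L1: frame=0x50 idx=31 entry=0x53007 [P=1 RW=1 US=1 PS=0]
  L2: frame=0x53 idx=31 entry=0x55007 [P=1 RW=1 US=1 PS=0]
  ⇒ phys 0x55D58  [3 reads]
#4 VA=0x4C0800229 (w,user):
  L0: frame=0x31 idx=19 entry=0x57007 [P=1 RW=1 US=1 PS=0]
  L1: frame=0x57 idx=4 entry=0x58007 [P=1 RW=1 US=1 PS=0]
  L2: frame=0x58 idx=0 entry=0x5B003 [P=1 RW=1 US=0 PS=0]
  ⇒ fault: PROTECTION_VIOLATION  — 3 lookups
#5 VA=0x540414173 (r,kernel):
  L0: frame=0x31 idx=21 entry=0x5C007 [P=1 RW=1 US=1 PS=0]
  L1: frame=0x5C idx=2 entry=0x5E007 [P=1 RW=1 US=1 PS=0]
  L2: frame=0x5E idx=20 entry=0x5F007 [P=1 RW=1 US=1 PS=0]
  ⇒ phys 0x5F173  [3 reads]

TLB: [["0x643E1F", "0x55"], ["0x540414", "0x5F"]]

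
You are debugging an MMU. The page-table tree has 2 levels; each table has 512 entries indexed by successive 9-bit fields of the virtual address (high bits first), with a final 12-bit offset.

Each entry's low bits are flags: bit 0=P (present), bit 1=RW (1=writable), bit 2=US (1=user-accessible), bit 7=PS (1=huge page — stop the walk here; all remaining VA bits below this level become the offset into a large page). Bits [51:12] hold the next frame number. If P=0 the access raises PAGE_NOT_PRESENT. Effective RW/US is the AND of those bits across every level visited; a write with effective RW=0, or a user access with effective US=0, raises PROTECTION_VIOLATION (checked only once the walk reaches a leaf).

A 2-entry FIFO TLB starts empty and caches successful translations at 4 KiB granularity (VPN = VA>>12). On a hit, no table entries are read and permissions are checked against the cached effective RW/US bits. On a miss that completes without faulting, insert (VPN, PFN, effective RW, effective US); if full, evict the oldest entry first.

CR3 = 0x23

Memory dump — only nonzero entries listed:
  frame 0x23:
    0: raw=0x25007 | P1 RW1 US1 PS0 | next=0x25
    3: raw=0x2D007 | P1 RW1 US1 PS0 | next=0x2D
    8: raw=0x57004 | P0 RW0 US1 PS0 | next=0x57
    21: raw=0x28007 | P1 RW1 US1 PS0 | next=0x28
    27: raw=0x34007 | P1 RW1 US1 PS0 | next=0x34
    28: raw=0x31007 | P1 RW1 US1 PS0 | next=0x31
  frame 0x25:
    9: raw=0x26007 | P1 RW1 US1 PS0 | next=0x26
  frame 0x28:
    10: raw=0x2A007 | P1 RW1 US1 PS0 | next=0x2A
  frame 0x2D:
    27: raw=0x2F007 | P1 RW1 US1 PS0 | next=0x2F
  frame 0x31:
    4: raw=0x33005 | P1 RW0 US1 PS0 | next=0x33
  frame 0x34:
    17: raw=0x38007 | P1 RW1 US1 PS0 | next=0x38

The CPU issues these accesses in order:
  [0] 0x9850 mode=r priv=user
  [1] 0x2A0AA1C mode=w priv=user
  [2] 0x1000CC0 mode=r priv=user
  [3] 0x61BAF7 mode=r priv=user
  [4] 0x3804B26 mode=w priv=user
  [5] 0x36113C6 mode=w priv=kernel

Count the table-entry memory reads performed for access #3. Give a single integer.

Trace:
#0 VA=0x9850 (r,user):
  L0 @0x23[0] → 0x25007  P=1,RW=1,US=1,PS=0
  L1 @0x25[9] → 0x26007  P=1,RW=1,US=1,PS=0
  → PA=0x26850  (2 entries read)
#1 VA=0x2A0AA1C (w,user):
  L0 @0x23[21] → 0x28007  P=1,RW=1,US=1,PS=0
  L1 @0x28[10] → 0x2A007  P=1,RW=1,US=1,PS=0
  → PA=0x2AA1C  (2 entries read)
#2 VA=0x1000CC0 (r,user):
  L0 @0x23[8] → 0x57004  P=0,RW=0,US=1,PS=0
  ⇒ fault: PAGE_NOT_PRESENT  — 1 lookups
#3 VA=0x61BAF7 (r,user):
  L0 @0x23[3] → 0x2D007  P=1,RW=1,US=1,PS=0
  L1 @0x2D[27] → 0x2F007  P=1,RW=1,US=1,PS=0
  → PA=0x2FAF7  (2 entries read)
#4 VA=0x3804B26 (w,user):
  L0 @0x23[28] → 0x31007  P=1,RW=1,US=1,PS=0
  L1 @0x31[4] → 0x33005  P=1,RW=0,US=1,PS=0
  ⇒ fault: PROTECTION_VIOLATION  — 2 lookups
#5 VA=0x36113C6 (w,kernel):
  L0 @0x23[27] → 0x34007  P=1,RW=1,US=1,PS=0
  L1 @0x34[17] → 0x38007  P=1,RW=1,US=1,PS=0
  → PA=0x383C6  (2 entries read)

Entries read for #3: 2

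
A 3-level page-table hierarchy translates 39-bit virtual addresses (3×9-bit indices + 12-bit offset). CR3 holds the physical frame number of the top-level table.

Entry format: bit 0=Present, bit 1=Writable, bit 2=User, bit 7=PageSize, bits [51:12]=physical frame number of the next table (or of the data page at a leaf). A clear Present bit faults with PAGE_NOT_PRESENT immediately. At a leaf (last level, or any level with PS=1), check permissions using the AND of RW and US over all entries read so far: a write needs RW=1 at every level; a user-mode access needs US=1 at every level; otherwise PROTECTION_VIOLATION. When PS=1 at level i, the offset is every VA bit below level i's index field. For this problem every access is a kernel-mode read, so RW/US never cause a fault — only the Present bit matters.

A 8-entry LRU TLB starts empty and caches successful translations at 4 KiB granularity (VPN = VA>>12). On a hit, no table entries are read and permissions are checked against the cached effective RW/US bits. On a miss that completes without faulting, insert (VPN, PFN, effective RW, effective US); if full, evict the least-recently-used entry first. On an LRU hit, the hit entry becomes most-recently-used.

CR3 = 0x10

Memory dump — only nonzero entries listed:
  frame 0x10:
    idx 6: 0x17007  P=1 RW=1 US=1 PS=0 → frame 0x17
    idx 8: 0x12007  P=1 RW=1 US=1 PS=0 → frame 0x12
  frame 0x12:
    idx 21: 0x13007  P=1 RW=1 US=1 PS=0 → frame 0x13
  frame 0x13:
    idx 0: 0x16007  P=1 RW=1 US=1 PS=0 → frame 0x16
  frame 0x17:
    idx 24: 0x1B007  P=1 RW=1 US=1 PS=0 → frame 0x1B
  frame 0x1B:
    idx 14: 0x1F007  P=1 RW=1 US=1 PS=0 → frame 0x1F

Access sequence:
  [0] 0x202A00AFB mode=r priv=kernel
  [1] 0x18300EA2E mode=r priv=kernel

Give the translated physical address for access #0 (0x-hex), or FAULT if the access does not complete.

Walk each access:
#0 VA=0x202A00AFB (r,kernel):
  L0 @0x10[8] → 0x12007  P=1,RW=1,US=1,PS=0
  L1 @0x12[21] → 0x13007  P=1,RW=1,US=1,PS=0
  L2 @0x13[0] → 0x16007  P=1,RW=1,US=1,PS=0
  ⇒ phys 0x16AFB  [3 reads]
#1 VA=0x18300EA2E (r,kernel):
  L0 @0x10[6] → 0x17007  P=1,RW=1,US=1,PS=0
  L1 @0x17[24] → 0x1B007  P=1,RW=1,US=1,PS=0
  L2 @0x1B[14] → 0x1F007  P=1,RW=1,US=1,PS=0
  ⇒ phys 0x1FA2E  [3 reads]

Access #0 PA: 0x16AFB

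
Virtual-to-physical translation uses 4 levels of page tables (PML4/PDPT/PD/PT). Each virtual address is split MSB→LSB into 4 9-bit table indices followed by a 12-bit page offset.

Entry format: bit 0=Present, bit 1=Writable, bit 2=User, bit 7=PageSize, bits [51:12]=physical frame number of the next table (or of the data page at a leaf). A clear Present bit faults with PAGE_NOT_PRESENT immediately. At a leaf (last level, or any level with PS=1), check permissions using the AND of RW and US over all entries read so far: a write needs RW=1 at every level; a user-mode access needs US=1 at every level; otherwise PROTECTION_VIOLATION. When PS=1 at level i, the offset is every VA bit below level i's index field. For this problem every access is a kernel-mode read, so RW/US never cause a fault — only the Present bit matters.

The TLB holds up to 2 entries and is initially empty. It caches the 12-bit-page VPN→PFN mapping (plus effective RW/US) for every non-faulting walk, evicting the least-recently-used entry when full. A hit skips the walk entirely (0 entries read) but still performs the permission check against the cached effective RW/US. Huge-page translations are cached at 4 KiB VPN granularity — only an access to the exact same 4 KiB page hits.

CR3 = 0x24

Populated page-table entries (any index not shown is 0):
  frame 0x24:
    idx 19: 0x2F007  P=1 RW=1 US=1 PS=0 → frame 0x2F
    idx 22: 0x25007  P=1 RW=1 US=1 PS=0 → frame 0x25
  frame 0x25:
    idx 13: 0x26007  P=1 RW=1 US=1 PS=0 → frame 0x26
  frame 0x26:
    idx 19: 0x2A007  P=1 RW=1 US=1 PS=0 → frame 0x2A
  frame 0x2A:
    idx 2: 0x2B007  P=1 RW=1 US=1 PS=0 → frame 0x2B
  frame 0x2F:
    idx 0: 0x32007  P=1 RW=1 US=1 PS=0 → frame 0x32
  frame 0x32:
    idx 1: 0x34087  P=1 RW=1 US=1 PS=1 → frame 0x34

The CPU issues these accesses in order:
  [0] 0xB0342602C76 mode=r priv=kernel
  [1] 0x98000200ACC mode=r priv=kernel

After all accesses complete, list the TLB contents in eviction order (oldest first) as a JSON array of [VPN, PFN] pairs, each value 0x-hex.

Walk each access:
#0 VA=0xB0342602C76 (r,kernel):
  lvl0: tbl 0x24, slot 22 ⇒ 0x25007 (P1/RW1/US1/PS0)
  lvl1: tbl 0x25, slot 13 ⇒ 0x26007 (P1/RW1/US1/PS0)
  lvl2: tbl 0x26, slot 19 ⇒ 0x2A007 (P1/RW1/US1/PS0)
  lvl3: tbl 0x2A, slot 2 ⇒ 0x2B007 (P1/RW1/US1/PS0)
  → PA=0x2BC76  (4 entries read)
#1 VA=0x98000200ACC (r,kernel):
  lvl0: tbl 0x24, slot 19 ⇒ 0x2F007 (P1/RW1/US1/PS0)
  lvl1: tbl 0x2F, slot 0 ⇒ 0x32007 (P1/RW1/US1/PS0)
  lvl2: tbl 0x32, slot 1 ⇒ 0x34087 (P1/RW1/US1/PS1)
  → PA=0x34ACC (huge @L2)  (3 entries read)

TLB: [["0xB0342602", "0x2B"], ["0x98000200", "0x34"]]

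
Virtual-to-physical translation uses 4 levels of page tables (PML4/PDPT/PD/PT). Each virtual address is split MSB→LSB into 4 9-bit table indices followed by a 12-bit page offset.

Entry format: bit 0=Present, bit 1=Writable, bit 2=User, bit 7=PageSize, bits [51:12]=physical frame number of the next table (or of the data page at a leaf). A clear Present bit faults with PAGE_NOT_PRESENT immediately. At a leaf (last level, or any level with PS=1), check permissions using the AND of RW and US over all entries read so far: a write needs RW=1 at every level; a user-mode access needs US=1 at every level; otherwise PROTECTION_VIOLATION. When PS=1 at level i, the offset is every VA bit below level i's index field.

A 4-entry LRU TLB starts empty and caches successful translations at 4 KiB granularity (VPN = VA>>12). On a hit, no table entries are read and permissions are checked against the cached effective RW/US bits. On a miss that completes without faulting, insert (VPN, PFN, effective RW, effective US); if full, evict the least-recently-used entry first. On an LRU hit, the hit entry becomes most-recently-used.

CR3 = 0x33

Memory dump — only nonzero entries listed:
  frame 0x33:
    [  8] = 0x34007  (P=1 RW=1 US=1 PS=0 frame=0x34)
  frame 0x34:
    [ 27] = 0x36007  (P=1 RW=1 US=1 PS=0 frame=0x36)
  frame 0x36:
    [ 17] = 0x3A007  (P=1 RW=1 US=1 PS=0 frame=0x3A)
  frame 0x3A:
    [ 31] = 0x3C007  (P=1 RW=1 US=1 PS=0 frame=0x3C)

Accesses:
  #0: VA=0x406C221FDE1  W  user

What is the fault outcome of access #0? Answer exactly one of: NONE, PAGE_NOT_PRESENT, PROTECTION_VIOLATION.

Per-access translation:
#0 VA=0x406C221FDE1 (w,user):
  lvl0: tbl 0x33, slot 8 ⇒ 0x34007 (P1/RW1/US1/PS0)
  lvl1: tbl 0x34, slot 27 ⇒ 0x36007 (P1/RW1/US1/PS0)
  lvl2: tbl 0x36, slot 17 ⇒ 0x3A007 (P1/RW1/US1/PS0)
  lvl3: tbl 0x3A, slot 31 ⇒ 0x3C007 (P1/RW1/US1/PS0)
  → PA=0x3CDE1  (4 entries read)

Access #0 fault: NONE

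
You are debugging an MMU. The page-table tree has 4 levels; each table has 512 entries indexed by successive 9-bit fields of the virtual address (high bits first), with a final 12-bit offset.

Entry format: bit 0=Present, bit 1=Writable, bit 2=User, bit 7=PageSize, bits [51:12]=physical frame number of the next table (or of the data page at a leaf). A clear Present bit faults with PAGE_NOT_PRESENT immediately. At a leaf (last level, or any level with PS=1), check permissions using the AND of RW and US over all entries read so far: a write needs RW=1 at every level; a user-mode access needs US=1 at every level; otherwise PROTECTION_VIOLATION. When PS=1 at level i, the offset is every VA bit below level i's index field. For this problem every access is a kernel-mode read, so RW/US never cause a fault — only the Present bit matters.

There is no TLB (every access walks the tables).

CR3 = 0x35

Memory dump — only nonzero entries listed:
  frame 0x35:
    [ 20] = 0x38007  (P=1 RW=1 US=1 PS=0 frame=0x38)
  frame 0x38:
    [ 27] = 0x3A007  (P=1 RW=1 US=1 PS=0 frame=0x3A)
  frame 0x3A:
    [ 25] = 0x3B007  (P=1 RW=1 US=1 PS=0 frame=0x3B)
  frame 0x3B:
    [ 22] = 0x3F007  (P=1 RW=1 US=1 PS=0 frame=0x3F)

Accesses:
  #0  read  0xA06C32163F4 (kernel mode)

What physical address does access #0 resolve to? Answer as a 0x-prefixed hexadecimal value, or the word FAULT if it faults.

Per-access translation:
#0 VA=0xA06C32163F4 (r,kernel):
  lvl0: tbl 0x35, slot 20 ⇒ 0x38007 (P1/RW1/US1/PS0)
  lvl1: tbl 0x38, slot 27 ⇒ 0x3A007 (P1/RW1/US1/PS0)
  lvl2: tbl 0x3A, slot 25 ⇒ 0x3B007 (P1/RW1/US1/PS0)
  lvl3: tbl 0x3B, slot 22 ⇒ 0x3F007 (P1/RW1/US1/PS0)
  → PA=0x3F3F4  (4 entries read)

Access #0 PA: 0x3F3F4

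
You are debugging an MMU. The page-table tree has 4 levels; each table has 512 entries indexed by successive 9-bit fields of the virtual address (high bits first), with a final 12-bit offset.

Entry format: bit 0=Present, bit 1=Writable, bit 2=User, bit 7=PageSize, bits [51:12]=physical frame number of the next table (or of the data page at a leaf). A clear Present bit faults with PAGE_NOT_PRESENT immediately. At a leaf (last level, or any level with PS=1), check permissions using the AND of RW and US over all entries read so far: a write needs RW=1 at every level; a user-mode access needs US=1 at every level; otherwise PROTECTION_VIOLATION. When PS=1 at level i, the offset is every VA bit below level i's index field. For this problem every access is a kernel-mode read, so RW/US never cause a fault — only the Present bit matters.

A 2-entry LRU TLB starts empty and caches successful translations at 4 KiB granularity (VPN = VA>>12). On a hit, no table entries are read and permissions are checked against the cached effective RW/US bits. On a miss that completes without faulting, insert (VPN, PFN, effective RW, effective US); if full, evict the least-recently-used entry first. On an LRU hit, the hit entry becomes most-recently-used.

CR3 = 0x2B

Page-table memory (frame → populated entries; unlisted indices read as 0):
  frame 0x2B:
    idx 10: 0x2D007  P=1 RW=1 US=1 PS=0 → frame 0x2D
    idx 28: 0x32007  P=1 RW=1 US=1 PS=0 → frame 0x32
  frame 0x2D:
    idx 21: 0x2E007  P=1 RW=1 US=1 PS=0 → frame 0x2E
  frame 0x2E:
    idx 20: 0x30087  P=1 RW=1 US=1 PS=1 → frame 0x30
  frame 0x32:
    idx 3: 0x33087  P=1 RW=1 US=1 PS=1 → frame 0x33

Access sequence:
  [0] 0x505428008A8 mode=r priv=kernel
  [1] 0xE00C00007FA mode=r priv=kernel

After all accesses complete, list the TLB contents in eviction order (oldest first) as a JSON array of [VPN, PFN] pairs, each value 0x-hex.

Per-access translation:
#0 VA=0x505428008A8 (r,kernel):
  lvl0: tbl 0x2B, slot 10 ⇒ 0x2D007 (P1/RW1/US1/PS0)
  lvl1: tbl 0x2D, slot 21 ⇒ 0x2E007 (P1/RW1/US1/PS0)
  lvl2: tbl 0x2E, slot 20 ⇒ 0x30087 (P1/RW1/US1/PS1)
  ✓ 0x308A8 (huge @L2)  — 3 lookups
#1 VA=0xE00C00007FA (r,kernel):
  lvl0: tbl 0x2B, slot 28 ⇒ 0x32007 (P1/RW1/US1/PS0)
  lvl1: tbl 0x32, slot 3 ⇒ 0x33087 (P1/RW1/US1/PS1)
  ✓ 0x337FA (huge @L1)  — 2 lookups

TLB: [["0x50542800", "0x30"], ["0xE00C0000", "0x33"]]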